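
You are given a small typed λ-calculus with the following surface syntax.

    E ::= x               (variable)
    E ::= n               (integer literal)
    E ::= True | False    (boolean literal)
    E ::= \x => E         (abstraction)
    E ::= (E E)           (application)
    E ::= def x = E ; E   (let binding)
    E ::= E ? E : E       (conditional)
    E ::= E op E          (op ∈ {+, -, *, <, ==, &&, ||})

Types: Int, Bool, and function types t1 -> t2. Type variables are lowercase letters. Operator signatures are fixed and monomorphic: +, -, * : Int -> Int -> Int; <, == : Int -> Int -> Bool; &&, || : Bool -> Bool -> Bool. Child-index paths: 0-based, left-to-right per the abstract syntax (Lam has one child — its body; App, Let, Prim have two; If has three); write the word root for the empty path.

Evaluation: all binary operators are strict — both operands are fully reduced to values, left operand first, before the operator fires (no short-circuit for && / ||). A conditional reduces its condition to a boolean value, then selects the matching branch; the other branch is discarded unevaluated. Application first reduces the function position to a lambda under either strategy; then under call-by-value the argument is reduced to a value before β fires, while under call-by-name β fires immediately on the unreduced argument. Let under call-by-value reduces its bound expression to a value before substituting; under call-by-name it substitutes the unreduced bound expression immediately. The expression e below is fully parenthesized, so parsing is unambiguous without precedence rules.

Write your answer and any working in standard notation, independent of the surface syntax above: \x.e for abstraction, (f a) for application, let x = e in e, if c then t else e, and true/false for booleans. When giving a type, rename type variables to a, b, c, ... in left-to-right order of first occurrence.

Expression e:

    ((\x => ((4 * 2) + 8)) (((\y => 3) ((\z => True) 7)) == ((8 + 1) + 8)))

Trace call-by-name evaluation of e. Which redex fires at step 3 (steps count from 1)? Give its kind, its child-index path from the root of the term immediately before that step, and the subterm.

Trace:
step 0: ((\x.((4 * 2) + 8)) (((\y.3) ((\z.true) 7)) == ((8 + 1) + 8)))
step 1: [beta@root] ((4 * 2) + 8)
step 2: [delta@0] (8 + 8)
step 3: [delta@root] 16

Answer: delta at root : (8 + 8)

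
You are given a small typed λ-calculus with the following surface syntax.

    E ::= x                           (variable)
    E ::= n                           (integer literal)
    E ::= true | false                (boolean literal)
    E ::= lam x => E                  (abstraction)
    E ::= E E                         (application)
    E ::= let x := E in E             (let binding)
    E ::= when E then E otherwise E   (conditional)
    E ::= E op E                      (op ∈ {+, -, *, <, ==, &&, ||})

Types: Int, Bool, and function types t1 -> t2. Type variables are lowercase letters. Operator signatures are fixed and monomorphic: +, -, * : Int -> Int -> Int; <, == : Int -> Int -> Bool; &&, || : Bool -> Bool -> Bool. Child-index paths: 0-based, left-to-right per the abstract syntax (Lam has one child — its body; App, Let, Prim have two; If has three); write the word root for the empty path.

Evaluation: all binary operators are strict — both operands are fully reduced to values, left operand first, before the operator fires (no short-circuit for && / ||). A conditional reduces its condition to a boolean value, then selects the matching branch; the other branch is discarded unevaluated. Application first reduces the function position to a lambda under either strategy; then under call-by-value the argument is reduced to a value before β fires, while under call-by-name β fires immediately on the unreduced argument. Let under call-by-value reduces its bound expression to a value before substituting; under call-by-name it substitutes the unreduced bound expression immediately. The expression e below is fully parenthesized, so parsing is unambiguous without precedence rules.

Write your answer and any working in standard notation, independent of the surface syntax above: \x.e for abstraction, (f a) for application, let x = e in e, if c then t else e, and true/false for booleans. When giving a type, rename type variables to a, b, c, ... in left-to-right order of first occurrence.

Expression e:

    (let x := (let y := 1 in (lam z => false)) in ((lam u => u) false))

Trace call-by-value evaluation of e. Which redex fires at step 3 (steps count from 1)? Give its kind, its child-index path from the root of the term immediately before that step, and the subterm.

Derivation:
step 0: (let x = (let y = 1 in (\z.false)) in ((\u.u) false))
step 1: [let@0] (let x = (\z.false) in ((\u.u) false))
step 2: [let@root] ((\u.u) false)
step 3: [beta@root] false

Answer: beta at root : ((\u.u) false)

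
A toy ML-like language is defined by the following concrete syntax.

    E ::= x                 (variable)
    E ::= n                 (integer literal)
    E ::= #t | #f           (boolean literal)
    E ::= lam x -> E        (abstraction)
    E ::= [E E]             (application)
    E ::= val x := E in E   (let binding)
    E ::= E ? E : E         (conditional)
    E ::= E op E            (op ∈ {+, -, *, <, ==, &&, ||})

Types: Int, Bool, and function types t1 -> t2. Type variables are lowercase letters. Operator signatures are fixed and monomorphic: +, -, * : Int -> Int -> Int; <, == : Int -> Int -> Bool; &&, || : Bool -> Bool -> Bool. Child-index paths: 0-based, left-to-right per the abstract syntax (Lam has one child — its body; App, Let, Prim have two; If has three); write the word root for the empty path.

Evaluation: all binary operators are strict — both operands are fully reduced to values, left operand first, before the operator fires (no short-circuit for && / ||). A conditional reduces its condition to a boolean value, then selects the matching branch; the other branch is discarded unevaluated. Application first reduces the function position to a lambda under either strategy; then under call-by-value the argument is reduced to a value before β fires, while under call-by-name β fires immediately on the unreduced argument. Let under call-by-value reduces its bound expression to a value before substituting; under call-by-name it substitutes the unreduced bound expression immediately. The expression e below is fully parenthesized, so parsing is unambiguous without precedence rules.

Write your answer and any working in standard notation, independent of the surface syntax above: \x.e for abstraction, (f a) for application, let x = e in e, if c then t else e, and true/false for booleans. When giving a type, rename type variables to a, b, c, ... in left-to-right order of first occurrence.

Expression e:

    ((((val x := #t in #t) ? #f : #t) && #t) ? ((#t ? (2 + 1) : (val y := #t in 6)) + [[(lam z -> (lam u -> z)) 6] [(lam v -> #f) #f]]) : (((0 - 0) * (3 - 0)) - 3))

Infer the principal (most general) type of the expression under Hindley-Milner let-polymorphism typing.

Working:
let x : Bool
  unify Bool ~ Bool
  unify Bool ~ Bool
  unify Bool ~ Bool
  unify Bool ~ Bool
  unify Bool ~ Bool
  unify Bool ~ Bool
  unify Int ~ Int
  unify Int ~ Int
let y : Bool
  unify Int ~ Int
  unify Int ~ Int
z : a
\u._ : b -> a
\z._ : a -> b -> a
  unify a -> b -> a ~ Int -> c
  unify a ~ Int
  unify b -> Int ~ c
_ _ : b -> Int
\v._ : d -> Bool
  unify d -> Bool ~ Bool -> e
  unify d ~ Bool
  unify Bool ~ e
_ _ : Bool
  unify b -> Int ~ Bool -> f
  unify b ~ Bool
  unify Int ~ f
_ _ : Int
  unify Int ~ Int
  unify Int ~ Int
  unify Int ~ Int
  unify Int ~ Int
  unify Int ~ Int
  unify Int ~ Int
  unify Int ~ Int
  unify Int ~ Int
  unify Int ~ Int
  unify Int ~ Int

Answer: Int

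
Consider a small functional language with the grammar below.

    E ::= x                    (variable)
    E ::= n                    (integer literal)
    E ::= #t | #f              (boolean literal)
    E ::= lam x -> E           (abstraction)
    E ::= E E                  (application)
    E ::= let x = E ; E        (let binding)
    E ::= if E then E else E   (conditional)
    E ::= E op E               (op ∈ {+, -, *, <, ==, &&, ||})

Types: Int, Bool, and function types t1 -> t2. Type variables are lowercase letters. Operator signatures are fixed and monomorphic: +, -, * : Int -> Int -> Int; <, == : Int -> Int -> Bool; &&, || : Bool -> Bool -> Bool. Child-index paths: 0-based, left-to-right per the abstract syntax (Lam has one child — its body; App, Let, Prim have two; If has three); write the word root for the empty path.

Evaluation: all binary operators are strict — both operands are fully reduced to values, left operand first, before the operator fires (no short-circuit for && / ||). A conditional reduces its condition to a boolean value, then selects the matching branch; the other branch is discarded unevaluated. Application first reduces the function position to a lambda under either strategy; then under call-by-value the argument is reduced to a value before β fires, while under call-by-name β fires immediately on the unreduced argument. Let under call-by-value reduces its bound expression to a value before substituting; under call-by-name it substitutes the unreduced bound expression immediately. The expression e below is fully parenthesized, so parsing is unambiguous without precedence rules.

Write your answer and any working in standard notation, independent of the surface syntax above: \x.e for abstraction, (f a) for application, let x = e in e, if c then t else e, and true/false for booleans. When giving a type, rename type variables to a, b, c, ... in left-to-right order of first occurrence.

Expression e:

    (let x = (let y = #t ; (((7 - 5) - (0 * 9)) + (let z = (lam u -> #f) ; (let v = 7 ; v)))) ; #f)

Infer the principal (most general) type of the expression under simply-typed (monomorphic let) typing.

Answer: Bool

Trace:
let y : Bool
  unify Int ~ Int
  unify Int ~ Int
  unify Int ~ Int
  unify Int ~ Int
  unify Int ~ Int
  unify Int ~ Int
  unify Int ~ Int
\u._ : a -> Bool
let z : a -> Bool
let v : Int
v : Int
  unify Int ~ Int
let x : Int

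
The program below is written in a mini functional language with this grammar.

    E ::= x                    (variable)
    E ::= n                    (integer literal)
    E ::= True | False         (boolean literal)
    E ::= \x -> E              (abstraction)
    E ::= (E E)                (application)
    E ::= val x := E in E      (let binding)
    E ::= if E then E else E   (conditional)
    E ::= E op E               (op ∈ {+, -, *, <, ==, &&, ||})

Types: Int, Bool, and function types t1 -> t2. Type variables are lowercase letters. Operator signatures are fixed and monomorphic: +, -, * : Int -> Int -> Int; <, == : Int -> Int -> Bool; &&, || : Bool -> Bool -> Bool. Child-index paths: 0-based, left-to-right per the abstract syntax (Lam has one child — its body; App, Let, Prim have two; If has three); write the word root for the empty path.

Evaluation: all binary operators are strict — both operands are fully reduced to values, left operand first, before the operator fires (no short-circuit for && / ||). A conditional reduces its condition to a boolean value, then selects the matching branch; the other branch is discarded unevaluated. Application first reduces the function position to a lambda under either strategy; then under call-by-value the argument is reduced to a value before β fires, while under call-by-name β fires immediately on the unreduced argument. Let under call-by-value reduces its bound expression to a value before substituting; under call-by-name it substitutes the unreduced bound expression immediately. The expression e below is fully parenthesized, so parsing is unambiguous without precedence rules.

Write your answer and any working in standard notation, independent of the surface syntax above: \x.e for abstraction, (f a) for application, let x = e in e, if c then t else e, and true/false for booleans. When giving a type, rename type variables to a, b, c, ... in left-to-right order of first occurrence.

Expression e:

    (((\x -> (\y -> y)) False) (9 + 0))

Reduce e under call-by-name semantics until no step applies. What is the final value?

Trace:
step 0: (((\x.(\y.y)) false) (9 + 0))
step 1: [beta@0] ((\y.y) (9 + 0))
step 2: [beta@root] (9 + 0)
step 3: [delta@root] 9

Answer: 9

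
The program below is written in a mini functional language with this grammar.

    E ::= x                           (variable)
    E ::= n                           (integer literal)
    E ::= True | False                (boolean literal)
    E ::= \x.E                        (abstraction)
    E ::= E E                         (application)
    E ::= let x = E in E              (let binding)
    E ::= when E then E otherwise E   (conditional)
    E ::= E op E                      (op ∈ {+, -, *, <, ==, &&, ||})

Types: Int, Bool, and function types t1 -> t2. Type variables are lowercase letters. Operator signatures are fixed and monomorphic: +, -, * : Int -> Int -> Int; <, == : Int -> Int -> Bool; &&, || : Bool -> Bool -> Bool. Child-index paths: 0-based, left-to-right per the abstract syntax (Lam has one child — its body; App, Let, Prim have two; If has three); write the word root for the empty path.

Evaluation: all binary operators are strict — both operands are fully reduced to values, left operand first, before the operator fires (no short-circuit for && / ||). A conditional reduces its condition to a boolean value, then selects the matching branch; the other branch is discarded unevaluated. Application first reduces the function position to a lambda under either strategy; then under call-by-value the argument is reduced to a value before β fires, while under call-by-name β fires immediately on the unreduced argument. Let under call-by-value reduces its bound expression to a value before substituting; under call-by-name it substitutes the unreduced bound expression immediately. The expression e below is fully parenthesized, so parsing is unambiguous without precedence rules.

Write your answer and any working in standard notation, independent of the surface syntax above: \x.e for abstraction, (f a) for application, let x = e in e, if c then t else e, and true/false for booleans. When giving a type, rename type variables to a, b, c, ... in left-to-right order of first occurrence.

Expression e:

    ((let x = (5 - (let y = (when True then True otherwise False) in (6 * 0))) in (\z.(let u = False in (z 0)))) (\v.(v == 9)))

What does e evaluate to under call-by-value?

Answer: false

Trace:
step 0: ((let x = (5 - (let y = (if true then true else false) in (6 * 0))) in (\z.(let u = false in (z 0)))) (\v.(v == 9)))
step 1: [if@0.0.1.0] ((let x = (5 - (let y = true in (6 * 0))) in (\z.(let u = false in (z 0)))) (\v.(v == 9)))
step 2: [let@0.0.1] ((let x = (5 - (6 * 0)) in (\z.(let u = false in (z 0)))) (\v.(v == 9)))
step 3: [delta@0.0.1] ((let x = (5 - 0) in (\z.(let u = false in (z 0)))) (\v.(v == 9)))
step 4: [delta@0.0] ((let x = 5 in (\z.(let u = false in (z 0)))) (\v.(v == 9)))
step 5: [let@0] ((\z.(let u = false in (z 0))) (\v.(v == 9)))
step 6: [beta@root] (let u = false in ((\v.(v == 9)) 0))
step 7: [let@root] ((\v.(v == 9)) 0)
step 8: [beta@root] (0 == 9)
step 9: [delta@root] false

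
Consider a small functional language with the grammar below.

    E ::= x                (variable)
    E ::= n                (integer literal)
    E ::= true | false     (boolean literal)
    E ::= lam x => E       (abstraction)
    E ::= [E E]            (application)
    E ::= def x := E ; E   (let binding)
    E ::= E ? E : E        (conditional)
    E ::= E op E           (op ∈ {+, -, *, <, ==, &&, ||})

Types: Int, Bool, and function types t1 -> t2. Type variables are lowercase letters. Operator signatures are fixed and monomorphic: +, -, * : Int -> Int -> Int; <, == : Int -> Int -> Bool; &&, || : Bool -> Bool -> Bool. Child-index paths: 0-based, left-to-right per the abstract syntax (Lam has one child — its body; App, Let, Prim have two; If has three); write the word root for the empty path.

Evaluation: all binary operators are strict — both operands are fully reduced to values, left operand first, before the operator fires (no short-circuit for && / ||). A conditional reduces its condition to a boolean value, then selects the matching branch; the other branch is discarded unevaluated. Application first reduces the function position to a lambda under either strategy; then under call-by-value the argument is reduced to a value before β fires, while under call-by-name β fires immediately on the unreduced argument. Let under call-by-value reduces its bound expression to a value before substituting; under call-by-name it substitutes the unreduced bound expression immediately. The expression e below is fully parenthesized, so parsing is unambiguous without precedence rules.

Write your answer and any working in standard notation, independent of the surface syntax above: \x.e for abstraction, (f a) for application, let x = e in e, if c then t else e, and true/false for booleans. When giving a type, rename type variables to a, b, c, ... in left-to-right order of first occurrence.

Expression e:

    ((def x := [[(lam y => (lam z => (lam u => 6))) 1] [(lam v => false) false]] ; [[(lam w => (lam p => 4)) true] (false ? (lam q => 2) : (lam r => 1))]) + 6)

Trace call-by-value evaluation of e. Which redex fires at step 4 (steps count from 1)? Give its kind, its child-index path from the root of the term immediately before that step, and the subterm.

Answer: let at 0 : (let x = (\u.6) in (((\w.(\p.4)) true) (if false then (\q.2) else (\r.1))))

Derivation:
step 0: ((let x = (((\y.(\z.(\u.6))) 1) ((\v.false) false)) in (((\w.(\p.4)) true) (if false then (\q.2) else (\r.1)))) + 6)
step 1: [beta@0.0.0] ((let x = ((\z.(\u.6)) ((\v.false) false)) in (((\w.(\p.4)) true) (if false then (\q.2) else (\r.1)))) + 6)
step 2: [beta@0.0.1] ((let x = ((\z.(\u.6)) false) in (((\w.(\p.4)) true) (if false then (\q.2) else (\r.1)))) + 6)
step 3: [beta@0.0] ((let x = (\u.6) in (((\w.(\p.4)) true) (if false then (\q.2) else (\r.1)))) + 6)
step 4: [let@0] ((((\w.(\p.4)) true) (if false then (\q.2) else (\r.1))) + 6)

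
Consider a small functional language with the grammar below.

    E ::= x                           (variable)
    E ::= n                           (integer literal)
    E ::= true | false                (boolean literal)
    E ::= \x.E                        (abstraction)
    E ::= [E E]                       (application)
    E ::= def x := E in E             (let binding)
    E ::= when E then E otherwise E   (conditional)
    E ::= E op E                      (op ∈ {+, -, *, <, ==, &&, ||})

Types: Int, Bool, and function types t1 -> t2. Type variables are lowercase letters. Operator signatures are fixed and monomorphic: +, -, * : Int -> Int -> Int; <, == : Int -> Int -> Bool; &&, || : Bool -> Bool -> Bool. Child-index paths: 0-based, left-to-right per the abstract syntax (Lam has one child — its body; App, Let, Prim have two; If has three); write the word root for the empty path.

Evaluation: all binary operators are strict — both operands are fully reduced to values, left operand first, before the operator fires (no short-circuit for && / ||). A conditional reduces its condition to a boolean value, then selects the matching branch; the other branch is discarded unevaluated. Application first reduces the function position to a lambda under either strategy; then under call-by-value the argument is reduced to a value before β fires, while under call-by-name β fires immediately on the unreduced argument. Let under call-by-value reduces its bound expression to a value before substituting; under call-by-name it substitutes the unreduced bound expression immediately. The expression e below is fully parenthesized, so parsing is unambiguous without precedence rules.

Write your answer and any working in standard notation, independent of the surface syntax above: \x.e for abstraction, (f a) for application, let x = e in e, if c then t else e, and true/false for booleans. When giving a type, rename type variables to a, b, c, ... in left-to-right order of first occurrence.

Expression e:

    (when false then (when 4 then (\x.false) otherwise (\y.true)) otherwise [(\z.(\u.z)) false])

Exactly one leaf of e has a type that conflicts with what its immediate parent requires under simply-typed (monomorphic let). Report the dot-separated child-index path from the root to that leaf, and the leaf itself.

Answer: 1.0 : 4

Trace:
  unify Bool ~ Bool
  unify Int ~ Bool
  FAIL: mismatch Int ~ Bool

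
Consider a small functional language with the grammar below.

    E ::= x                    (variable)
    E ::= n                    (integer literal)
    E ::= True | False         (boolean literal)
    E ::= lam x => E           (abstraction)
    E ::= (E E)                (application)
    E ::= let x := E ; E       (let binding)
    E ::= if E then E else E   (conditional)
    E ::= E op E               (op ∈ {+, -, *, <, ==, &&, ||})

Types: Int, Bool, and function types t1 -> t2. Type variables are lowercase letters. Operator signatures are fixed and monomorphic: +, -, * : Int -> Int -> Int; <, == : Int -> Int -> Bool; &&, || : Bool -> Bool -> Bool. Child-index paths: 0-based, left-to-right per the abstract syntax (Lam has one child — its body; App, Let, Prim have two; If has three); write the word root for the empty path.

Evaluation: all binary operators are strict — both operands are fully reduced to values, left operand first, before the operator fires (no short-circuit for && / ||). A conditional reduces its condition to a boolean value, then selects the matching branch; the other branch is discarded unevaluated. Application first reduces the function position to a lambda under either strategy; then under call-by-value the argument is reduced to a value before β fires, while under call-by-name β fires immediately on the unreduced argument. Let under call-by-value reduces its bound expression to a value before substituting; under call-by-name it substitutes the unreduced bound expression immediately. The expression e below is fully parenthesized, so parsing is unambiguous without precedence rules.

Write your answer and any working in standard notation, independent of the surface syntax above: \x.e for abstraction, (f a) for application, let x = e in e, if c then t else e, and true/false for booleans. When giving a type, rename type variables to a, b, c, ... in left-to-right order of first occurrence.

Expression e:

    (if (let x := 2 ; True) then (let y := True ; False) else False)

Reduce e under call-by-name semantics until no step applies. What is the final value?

Working:
step 0: (if (let x = 2 in true) then (let y = true in false) else false)
step 1: [let@0] (if true then (let y = true in false) else false)
step 2: [if@root] (let y = true in false)
step 3: [let@root] false

Answer: false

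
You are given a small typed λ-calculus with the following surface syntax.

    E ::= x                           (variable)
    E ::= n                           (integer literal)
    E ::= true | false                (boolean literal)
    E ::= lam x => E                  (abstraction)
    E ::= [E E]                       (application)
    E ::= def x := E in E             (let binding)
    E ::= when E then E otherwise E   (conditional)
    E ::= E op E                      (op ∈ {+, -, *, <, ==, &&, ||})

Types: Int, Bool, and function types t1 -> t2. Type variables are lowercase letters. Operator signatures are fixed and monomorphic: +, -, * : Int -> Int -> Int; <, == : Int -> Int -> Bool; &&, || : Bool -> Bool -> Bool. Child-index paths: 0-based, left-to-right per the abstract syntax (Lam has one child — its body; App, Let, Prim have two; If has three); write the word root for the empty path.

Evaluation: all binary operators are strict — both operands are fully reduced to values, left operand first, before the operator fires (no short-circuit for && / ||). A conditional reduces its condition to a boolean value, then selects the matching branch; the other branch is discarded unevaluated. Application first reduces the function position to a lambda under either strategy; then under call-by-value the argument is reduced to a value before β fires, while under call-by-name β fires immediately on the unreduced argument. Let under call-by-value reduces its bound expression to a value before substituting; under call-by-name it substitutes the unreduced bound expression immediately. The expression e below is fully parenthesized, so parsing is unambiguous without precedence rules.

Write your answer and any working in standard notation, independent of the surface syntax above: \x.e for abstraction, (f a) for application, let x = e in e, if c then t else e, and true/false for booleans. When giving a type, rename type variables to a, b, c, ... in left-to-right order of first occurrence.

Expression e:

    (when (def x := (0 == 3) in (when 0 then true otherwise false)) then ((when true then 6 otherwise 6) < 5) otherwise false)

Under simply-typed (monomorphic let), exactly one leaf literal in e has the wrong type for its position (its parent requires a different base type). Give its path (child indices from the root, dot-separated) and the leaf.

Answer: 0.1.0 : 0

Trace:
  unify Int ~ Int
  unify Int ~ Int
let x : Bool
  unify Int ~ Bool
  FAIL: mismatch Int ~ Bool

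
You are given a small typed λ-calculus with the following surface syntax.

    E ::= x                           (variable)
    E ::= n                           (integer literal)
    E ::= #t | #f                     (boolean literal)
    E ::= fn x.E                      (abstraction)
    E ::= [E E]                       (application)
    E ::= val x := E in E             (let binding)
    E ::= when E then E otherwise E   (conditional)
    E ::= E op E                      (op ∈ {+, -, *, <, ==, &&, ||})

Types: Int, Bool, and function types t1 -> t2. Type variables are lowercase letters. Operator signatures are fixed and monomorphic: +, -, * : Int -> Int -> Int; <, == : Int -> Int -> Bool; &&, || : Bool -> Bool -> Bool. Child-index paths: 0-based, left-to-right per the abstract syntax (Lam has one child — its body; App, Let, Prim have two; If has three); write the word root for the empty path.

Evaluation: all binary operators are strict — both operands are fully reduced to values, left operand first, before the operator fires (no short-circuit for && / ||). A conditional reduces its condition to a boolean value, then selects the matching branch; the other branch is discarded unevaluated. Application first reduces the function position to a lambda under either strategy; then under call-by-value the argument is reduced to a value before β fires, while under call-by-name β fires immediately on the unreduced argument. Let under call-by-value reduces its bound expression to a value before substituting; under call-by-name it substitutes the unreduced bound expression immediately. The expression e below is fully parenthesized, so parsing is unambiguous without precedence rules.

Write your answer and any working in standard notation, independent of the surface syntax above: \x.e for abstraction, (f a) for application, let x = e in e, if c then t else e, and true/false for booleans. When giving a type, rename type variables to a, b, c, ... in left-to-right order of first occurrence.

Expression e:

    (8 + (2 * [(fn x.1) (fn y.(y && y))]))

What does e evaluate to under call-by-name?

Trace:
step 0: (8 + (2 * ((\x.1) (\y.(y && y)))))
step 1: [beta@1.1] (8 + (2 * 1))
step 2: [delta@1] (8 + 2)
step 3: [delta@root] 10

Answer: 10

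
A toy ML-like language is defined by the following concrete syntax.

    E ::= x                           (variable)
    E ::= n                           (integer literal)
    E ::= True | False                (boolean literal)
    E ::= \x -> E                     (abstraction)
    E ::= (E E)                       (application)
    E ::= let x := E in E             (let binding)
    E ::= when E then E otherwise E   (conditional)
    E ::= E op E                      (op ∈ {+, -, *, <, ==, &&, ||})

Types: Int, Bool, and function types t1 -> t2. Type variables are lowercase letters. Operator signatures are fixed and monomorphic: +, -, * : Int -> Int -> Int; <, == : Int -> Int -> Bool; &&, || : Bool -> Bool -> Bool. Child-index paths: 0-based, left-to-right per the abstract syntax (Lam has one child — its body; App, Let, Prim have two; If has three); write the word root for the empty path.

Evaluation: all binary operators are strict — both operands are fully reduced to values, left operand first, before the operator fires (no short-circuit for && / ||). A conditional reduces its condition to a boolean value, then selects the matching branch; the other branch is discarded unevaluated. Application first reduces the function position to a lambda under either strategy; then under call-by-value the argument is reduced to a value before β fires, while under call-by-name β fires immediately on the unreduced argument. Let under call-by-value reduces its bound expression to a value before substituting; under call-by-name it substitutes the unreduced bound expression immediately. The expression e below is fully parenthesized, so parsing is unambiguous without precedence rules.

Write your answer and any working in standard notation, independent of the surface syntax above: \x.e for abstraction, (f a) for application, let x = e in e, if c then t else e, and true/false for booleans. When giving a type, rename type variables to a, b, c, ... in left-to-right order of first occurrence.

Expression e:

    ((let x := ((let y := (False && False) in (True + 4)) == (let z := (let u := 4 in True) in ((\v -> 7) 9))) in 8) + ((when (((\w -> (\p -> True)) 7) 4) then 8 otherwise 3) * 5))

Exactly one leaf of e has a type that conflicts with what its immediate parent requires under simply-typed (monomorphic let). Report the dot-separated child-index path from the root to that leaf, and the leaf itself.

Trace:
  unify Bool ~ Bool
  unify Bool ~ Bool
let y : Bool
  unify Bool ~ Int
  FAIL: mismatch Bool ~ Int

Answer: 0.0.0.1.0 : true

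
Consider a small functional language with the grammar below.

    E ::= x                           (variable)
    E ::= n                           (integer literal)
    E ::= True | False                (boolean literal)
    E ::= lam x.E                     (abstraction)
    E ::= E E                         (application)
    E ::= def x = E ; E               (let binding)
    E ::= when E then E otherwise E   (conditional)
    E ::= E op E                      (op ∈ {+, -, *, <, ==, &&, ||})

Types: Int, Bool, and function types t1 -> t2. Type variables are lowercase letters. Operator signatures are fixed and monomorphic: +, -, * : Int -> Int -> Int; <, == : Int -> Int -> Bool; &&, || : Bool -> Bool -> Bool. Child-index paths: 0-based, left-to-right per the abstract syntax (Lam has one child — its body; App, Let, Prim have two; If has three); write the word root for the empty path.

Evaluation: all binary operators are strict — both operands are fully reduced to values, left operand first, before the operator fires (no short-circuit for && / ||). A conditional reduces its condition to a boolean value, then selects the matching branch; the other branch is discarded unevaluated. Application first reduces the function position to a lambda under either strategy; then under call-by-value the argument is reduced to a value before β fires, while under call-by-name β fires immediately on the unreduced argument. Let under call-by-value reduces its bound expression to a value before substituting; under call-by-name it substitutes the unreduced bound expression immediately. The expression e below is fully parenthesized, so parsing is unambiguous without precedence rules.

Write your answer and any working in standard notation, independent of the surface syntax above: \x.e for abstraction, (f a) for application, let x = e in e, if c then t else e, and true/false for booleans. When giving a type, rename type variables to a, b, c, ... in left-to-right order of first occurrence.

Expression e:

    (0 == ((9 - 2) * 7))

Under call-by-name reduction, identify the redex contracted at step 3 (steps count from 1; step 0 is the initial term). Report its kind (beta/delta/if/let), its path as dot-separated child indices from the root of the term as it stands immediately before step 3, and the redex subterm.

Answer: delta at root : (0 == 49)

Working:
step 0: (0 == ((9 - 2) * 7))
step 1: [delta@1.0] (0 == (7 * 7))
step 2: [delta@1] (0 == 49)
step 3: [delta@root] false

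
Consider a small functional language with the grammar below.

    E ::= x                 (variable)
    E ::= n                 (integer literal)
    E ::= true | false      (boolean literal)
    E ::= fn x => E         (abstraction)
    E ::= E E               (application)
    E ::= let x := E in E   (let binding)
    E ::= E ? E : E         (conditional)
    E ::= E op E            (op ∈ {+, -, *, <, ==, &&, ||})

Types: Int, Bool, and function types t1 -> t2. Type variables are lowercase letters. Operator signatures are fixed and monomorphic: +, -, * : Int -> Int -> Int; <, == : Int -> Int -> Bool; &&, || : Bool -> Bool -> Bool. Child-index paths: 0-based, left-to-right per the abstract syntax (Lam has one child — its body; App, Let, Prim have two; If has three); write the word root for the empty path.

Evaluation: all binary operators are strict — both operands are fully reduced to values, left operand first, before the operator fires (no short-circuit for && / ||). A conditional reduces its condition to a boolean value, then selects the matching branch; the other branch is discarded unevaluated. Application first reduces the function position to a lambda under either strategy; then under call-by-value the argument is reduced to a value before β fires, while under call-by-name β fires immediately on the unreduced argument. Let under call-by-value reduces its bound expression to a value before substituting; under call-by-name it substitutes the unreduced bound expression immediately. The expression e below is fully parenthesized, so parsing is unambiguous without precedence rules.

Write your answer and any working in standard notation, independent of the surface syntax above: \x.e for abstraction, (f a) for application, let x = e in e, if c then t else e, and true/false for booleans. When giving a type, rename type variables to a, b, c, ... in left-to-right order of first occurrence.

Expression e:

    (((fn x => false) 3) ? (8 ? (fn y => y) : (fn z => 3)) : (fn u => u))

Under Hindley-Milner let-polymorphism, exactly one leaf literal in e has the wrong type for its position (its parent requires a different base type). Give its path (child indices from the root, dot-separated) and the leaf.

Answer: 1.0 : 8

Trace:
\x._ : a -> Bool
  unify a -> Bool ~ Int -> b
  unify a ~ Int
  unify Bool ~ b
_ _ : Bool
  unify Bool ~ Bool
  unify Int ~ Bool
  FAIL: mismatch Int ~ Bool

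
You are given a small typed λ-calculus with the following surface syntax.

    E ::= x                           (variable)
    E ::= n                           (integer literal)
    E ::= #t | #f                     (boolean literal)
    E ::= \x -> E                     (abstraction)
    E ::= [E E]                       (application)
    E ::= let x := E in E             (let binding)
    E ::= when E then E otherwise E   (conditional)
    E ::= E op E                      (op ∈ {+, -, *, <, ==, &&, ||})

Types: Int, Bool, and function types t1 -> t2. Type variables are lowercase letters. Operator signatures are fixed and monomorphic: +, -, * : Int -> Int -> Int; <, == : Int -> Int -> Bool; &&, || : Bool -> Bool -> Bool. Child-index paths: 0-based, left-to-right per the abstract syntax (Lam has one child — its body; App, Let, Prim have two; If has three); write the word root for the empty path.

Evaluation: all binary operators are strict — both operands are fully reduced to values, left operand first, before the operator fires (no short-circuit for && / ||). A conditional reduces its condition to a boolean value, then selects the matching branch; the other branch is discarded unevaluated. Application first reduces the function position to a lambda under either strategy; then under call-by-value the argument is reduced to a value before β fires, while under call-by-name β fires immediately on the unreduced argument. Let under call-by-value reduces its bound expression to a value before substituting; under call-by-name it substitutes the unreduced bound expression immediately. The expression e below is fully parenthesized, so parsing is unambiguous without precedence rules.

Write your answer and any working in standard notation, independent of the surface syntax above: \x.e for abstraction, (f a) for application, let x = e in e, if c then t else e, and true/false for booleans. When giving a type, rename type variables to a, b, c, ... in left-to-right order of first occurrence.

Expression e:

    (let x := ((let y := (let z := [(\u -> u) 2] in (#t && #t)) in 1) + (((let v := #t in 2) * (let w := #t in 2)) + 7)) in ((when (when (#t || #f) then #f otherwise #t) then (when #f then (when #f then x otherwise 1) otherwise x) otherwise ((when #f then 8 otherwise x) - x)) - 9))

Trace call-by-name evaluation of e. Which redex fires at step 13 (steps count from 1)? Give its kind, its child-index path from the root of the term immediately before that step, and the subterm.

Answer: let at 0.1.1.0.0 : (let v = true in 2)

Derivation:
step 0: (let x = ((let y = (let z = ((\u.u) 2) in (true && true)) in 1) + (((let v = true in 2) * (let w = true in 2)) + 7)) in ((if (if (true || false) then false else true) then (if false then (if false then x else 1) else x) else ((if false then 8 else x) - x)) - 9))
step 1: [let@root] ((if (if (true || false) then false else true) then (if false then (if false then ((let y = (let z = ((\u.u) 2) in (true && true)) in 1) + (((let v = true in 2) * (let w = true in 2)) + 7)) else 1) else ((let y = (let z = ((\u.u) 2) in (true && true)) in 1) + (((let v = true in 2) * (let w = true in 2)) + 7))) else ((if false then 8 else ((let y = (let z = ((\u.u) 2) in (true && true)) in 1) + (((let v = true in 2) * (let w = true in 2)) + 7))) - ((let y = (let z = ((\u.u) 2) in (true && true)) in 1) + (((let v = true in 2) * (let w = true in 2)) + 7)))) - 9)
step 2: [delta@0.0.0] ((if (if true then false else true) then (if false then (if false then ((let y = (let z = ((\u.u) 2) in (true && true)) in 1) + (((let v = true in 2) * (let w = true in 2)) + 7)) else 1) else ((let y = (let z = ((\u.u) 2) in (true && true)) in 1) + (((let v = true in 2) * (let w = true in 2)) + 7))) else ((if false then 8 else ((let y = (let z = ((\u.u) 2) in (true && true)) in 1) + (((let v = true in 2) * (let w = true in 2)) + 7))) - ((let y = (let z = ((\u.u) 2) in (true && true)) in 1) + (((let v = true in 2) * (let w = true in 2)) + 7)))) - 9)
step 3: [if@0.0] ((if false then (if false then (if false then ((let y = (let z = ((\u.u) 2) in (true && true)) in 1) + (((let v = true in 2) * (let w = true in 2)) + 7)) else 1) else ((let y = (let z = ((\u.u) 2) in (true && true)) in 1) + (((let v = true in 2) * (let w = true in 2)) + 7))) else ((if false then 8 else ((let y = (let z = ((\u.u) 2) in (true && true)) in 1) + (((let v = true in 2) * (let w = true in 2)) + 7))) - ((let y = (let z = ((\u.u) 2) in (true && true)) in 1) + (((let v = true in 2) * (let w = true in 2)) + 7)))) - 9)
step 4: [if@0] (((if false then 8 else ((let y = (let z = ((\u.u) 2) in (true && true)) in 1) + (((let v = true in 2) * (let w = true in 2)) + 7))) - ((let y = (let z = ((\u.u) 2) in (true && true)) in 1) + (((let v = true in 2) * (let w = true in 2)) + 7))) - 9)
step 5: [if@0.0] ((((let y = (let z = ((\u.u) 2) in (true && true)) in 1) + (((let v = true in 2) * (let w = true in 2)) + 7)) - ((let y = (let z = ((\u.u) 2) in (true && true)) in 1) + (((let v = true in 2) * (let w = true in 2)) + 7))) - 9)
step 6: [let@0.0.0] (((1 + (((let v = true in 2) * (let w = true in 2)) + 7)) - ((let y = (let z = ((\u.u) 2) in (true && true)) in 1) + (((let v = true in 2) * (let w = true in 2)) + 7))) - 9)
step 7: [let@0.0.1.0.0] (((1 + ((2 * (let w = true in 2)) + 7)) - ((let y = (let z = ((\u.u) 2) in (true && true)) in 1) + (((let v = true in 2) * (let w = true in 2)) + 7))) - 9)
step 8: [let@0.0.1.0.1] (((1 + ((2 * 2) + 7)) - ((let y = (let z = ((\u.u) 2) in (true && true)) in 1) + (((let v = true in 2) * (let w = true in 2)) + 7))) - 9)
step 9: [delta@0.0.1.0] (((1 + (4 + 7)) - ((let y = (let z = ((\u.u) 2) in (true && true)) in 1) + (((let v = true in 2) * (let w = true in 2)) + 7))) - 9)
step 10: [delta@0.0.1] (((1 + 11) - ((let y = (let z = ((\u.u) 2) in (true && true)) in 1) + (((let v = true in 2) * (let w = true in 2)) + 7))) - 9)
step 11: [delta@0.0] ((12 - ((let y = (let z = ((\u.u) 2) in (true && true)) in 1) + (((let v = true in 2) * (let w = true in 2)) + 7))) - 9)
step 12: [let@0.1.0] ((12 - (1 + (((let v = true in 2) * (let w = true in 2)) + 7))) - 9)
step 13: [let@0.1.1.0.0] ((12 - (1 + ((2 * (let w = true in 2)) + 7))) - 9)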